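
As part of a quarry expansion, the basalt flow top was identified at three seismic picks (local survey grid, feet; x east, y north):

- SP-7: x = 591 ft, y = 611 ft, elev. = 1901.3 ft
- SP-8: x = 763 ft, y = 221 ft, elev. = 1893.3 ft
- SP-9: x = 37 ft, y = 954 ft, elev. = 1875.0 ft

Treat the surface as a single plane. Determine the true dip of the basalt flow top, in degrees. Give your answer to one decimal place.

Let the plane be z = a·x + b·y + c.
SP-8−SP-7: 172a − 390b = −8;  SP-9−SP-7: −554a + 343b = −26.3.
Solving gives a = 0.08278, b = 0.05702.
Gradient magnitude |∇z| = √(a² + b²) = √(0.00685 + 0.00325) = 0.10051.
True dip = arctan(0.10051) = 5.7°, dipping toward SW (azimuth ≈ 235°).

5.7°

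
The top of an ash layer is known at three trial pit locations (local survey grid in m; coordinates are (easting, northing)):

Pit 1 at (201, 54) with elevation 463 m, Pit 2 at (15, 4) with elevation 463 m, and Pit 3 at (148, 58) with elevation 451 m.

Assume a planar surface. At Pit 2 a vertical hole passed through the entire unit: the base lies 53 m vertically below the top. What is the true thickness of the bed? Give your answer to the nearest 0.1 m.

43.8 m

Two edge vectors: Pit 1→Pit 2 = (-186, -50, 0), Pit 1→Pit 3 = (-53, 4, -12).
Normal n = (Pit 1→Pit 2) × (Pit 1→Pit 3) = (600, -2232, -3394).
So ∂z/∂E = −n_x/n_z = 0.17678 and ∂z/∂N = −n_y/n_z = −0.65763.
|∇z| = √(a²+b²) = 0.68098, so dip δ = arctan(0.68098) = 34.25°.
True thickness = vertical thickness × cos δ = 53 × cos 34.25° = 43.8 m.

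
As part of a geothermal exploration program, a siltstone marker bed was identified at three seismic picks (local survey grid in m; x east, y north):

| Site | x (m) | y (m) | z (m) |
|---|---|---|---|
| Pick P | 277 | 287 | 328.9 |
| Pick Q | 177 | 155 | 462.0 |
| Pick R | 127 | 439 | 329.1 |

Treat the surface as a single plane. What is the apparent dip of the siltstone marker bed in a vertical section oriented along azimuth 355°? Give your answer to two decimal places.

27.35°

Two edge vectors: Pick P→Pick Q = (-100, -132, 133.1), Pick P→Pick R = (-150, 152, 0.2).
Normal n = (Pick P→Pick Q) × (Pick P→Pick R) = (-20257.6, -19945, -35000).
So ∂z/∂x = −n_x/n_z = −0.57879 and ∂z/∂y = −n_y/n_z = −0.56986.
Unit vector along 355° is (sin 355°, cos 355°) = (-0.0872, 0.9962).
Slope in that direction = a·(-0.0872) + b·(0.9962) = −0.51724.
Apparent dip = arctan|0.51724| = 27.35° (true dip is 39.1°, so apparent ≤ true as expected).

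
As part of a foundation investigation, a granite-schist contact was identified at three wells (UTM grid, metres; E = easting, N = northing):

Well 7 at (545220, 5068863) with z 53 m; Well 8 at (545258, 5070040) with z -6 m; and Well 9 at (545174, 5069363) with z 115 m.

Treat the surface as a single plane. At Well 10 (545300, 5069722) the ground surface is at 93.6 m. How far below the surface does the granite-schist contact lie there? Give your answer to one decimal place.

156.9 m

Two edge vectors: Well 7→Well 8 = (38, 1177, -59), Well 7→Well 9 = (-46, 500, 62).
Normal n = (Well 7→Well 8) × (Well 7→Well 9) = (102474, 358, 73142).
So ∂z/∂E = −n_x/n_z = −1.401028137 and ∂z/∂N = −n_y/n_z = −0.004894589.
Intercept c from Well 7: 53 + 763868.56 + 24810.00 = 788731.56.
At (545300, 5069722): z_contact = −763980.64 − 24814.20 + 788731.56 = -63.29 m.
Depth below ground = 93.6 − (-63.29) = 156.9 m.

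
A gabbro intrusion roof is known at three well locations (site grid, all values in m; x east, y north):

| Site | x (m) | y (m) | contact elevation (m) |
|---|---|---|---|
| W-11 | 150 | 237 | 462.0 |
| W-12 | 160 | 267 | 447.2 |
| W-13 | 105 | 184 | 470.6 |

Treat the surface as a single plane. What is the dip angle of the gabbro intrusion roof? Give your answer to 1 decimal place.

Two edge vectors: W-11→W-12 = (10, 30, -14.8), W-11→W-13 = (-45, -53, 8.6).
Normal n = (W-11→W-12) × (W-11→W-13) = (-526.4, 580, 820).
So ∂z/∂x = −n_x/n_z = 0.64195 and ∂z/∂y = −n_y/n_z = −0.70732.
Gradient magnitude |∇z| = √(a² + b²) = √(0.41210 + 0.50030) = 0.95520.
True dip = arctan(0.95520) = 43.7°, dipping toward NW (azimuth ≈ 318°).

43.7°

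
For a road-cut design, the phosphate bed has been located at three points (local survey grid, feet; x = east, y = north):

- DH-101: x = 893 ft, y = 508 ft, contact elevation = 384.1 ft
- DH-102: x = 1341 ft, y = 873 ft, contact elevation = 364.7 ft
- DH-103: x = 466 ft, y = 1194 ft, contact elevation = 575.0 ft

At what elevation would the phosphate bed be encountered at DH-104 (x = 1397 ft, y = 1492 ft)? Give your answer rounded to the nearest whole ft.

458 ft

Two edge vectors: DH-101→DH-102 = (448, 365, -19.4), DH-101→DH-103 = (-427, 686, 190.9).
Normal n = (DH-101→DH-102) × (DH-101→DH-103) = (82986.9, -77239.4, 463183).
So ∂z/∂x = −n_x/n_z = −0.17917 and ∂z/∂y = −n_y/n_z = 0.16676.
Intercept c from DH-101: 384.1 + 160.00 − 84.71 = 459.38.
At (1397, 1492): z = −250.3 + 248.8 + 459.38 = 457.9 ft.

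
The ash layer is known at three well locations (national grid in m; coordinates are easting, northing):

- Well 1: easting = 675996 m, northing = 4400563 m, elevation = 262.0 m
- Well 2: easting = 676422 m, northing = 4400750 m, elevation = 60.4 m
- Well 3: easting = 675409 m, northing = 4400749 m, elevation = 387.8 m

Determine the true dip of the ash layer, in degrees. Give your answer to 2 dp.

25.21°

Two edge vectors: Well 1→Well 2 = (426, 187, -201.6), Well 1→Well 3 = (-587, 186, 125.8).
Normal n = (Well 1→Well 2) × (Well 1→Well 3) = (61022.2, 64748.4, 189005).
So ∂z/∂easting = −n_x/n_z = −0.32286 and ∂z/∂northing = −n_y/n_z = −0.34258.
Gradient magnitude |∇z| = √(a² + b²) = √(0.10424 + 0.11736) = 0.47074.
True dip = arctan(0.47074) = 25.21°, dipping toward NE (azimuth ≈ 043°).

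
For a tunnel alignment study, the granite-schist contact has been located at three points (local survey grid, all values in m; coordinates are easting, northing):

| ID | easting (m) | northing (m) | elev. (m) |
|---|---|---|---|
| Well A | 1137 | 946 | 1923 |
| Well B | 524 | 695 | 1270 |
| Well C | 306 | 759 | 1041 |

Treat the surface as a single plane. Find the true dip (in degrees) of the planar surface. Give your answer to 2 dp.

46.58°

Two edge vectors: Well A→Well B = (-613, -251, -653), Well A→Well C = (-831, -187, -882).
Normal n = (Well A→Well B) × (Well A→Well C) = (99271, 1977, -93950).
So ∂z/∂easting = −n_x/n_z = 1.05664 and ∂z/∂northing = −n_y/n_z = 0.02104.
Gradient magnitude |∇z| = √(a² + b²) = √(1.11648 + 0.00044) = 1.05685.
True dip = arctan(1.05685) = 46.58°, dipping toward W (azimuth ≈ 269°).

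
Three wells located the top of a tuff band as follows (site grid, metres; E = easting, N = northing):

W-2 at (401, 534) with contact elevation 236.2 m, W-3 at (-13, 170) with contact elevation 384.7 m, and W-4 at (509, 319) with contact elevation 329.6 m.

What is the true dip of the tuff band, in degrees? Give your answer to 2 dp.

Let the plane be z = a·E + b·N + c.
W-3−W-2: −414a − 364b = 148.5;  W-4−W-2: 108a − 215b = 93.4.
Solving gives a = 0.01613, b = −0.42632.
Gradient magnitude |∇z| = √(a² + b²) = √(0.00026 + 0.18174) = 0.42662.
True dip = arctan(0.42662) = 23.10°, dipping toward N (azimuth ≈ 358°).

23.10°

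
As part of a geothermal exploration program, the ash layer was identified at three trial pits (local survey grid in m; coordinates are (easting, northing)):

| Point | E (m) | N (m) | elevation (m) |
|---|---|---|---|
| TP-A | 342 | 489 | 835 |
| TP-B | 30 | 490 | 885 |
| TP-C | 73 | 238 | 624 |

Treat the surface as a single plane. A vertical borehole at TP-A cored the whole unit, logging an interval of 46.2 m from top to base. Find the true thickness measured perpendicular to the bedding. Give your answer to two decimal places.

Let the plane be z = a·E + b·N + c.
TP-B−TP-A: −312a + 1b = 50;  TP-C−TP-A: −269a − 251b = −211.
Solving gives a = −0.15702, b = 1.00892.
|∇z| = √(a²+b²) = 1.02107, so dip δ = arctan(1.02107) = 45.60°.
True thickness = vertical thickness × cos δ = 46.2 × cos 45.60° = 32.33 m.

32.33 m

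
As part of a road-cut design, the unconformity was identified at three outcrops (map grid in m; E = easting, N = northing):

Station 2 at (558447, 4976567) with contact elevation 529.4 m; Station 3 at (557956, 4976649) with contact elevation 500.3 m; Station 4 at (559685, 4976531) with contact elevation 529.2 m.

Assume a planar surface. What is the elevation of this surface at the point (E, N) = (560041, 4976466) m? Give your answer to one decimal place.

Two edge vectors: Station 2→Station 3 = (-491, 82, -29.1), Station 2→Station 4 = (1238, -36, -0.2).
Normal n = (Station 2→Station 3) × (Station 2→Station 4) = (-1064, -36124, -83840).
So ∂z/∂E = −n_x/n_z = −0.012690840 and ∂z/∂N = −n_y/n_z = −0.430868321.
Intercept c from Station 2: 529.4 + 7087.16 + 2144245.07 = 2151861.63.
At (560041, 4976466): z = −7107.4 − 2144201.5 + 2151861.63 = 552.7 m.

552.7 m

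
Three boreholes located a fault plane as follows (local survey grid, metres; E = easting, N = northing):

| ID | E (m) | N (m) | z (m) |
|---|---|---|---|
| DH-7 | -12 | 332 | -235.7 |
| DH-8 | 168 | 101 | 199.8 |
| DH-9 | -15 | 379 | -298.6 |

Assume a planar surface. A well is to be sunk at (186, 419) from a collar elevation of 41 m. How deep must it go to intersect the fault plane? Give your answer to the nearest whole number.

Two edge vectors: DH-7→DH-8 = (180, -231, 435.5), DH-7→DH-9 = (-3, 47, -62.9).
Normal n = (DH-7→DH-8) × (DH-7→DH-9) = (-5938.6, 10015.5, 7767).
So ∂z/∂E = −n_x/n_z = 0.76459 and ∂z/∂N = −n_y/n_z = −1.28949.
Intercept c from DH-7: -235.7 + 9.18 + 428.11 = 201.59.
At (186, 419): z_contact = 142.2 − 540.3 + 201.59 = -196.5 m.
Depth below ground = 41 − (-196.5) = 237 m.

237 m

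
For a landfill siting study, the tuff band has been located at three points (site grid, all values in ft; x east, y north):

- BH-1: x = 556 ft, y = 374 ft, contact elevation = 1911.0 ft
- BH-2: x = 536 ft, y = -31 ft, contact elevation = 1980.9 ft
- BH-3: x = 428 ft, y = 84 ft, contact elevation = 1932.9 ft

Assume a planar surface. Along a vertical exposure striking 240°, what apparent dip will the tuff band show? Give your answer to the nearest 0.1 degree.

7.0°

Two edge vectors: BH-1→BH-2 = (-20, -405, 69.9), BH-1→BH-3 = (-128, -290, 21.9).
Normal n = (BH-1→BH-2) × (BH-1→BH-3) = (11401.5, -8509.2, -46040).
So ∂z/∂x = −n_x/n_z = 0.24764 and ∂z/∂y = −n_y/n_z = −0.18482.
Unit vector along 240° is (sin 240°, cos 240°) = (-0.8660, -0.5000).
Slope in that direction = a·(-0.8660) + b·(-0.5000) = −0.12205.
Apparent dip = arctan|0.12205| = 7.0° (true dip is 17.2°, so apparent ≤ true as expected).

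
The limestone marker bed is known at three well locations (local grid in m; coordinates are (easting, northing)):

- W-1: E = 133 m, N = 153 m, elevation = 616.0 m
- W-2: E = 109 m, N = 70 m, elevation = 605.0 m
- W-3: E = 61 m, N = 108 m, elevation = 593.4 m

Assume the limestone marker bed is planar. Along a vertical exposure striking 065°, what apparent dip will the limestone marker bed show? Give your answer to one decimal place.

Let the plane be z = a·E + b·N + c.
W-2−W-1: −24a − 83b = −11;  W-3−W-1: −72a − 45b = −22.6.
Solving gives a = 0.28203, b = 0.05098.
Unit vector along 065° is (sin 65°, cos 65°) = (0.9063, 0.4226).
Slope in that direction = a·(0.9063) + b·(0.4226) = 0.27715.
Apparent dip = arctan|0.27715| = 15.5° (true dip is 16.0°, so apparent ≤ true as expected).

15.5°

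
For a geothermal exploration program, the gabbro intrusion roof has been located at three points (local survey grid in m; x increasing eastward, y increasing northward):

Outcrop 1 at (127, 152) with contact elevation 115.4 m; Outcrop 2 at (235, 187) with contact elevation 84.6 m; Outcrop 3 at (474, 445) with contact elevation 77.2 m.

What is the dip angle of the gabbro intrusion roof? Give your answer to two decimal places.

27.40°

Let the plane be z = a·x + b·y + c.
Outcrop 2−Outcrop 1: 108a + 35b = −30.8;  Outcrop 3−Outcrop 1: 347a + 293b = −38.2.
Solving gives a = −0.39425, b = 0.33653.
Gradient magnitude |∇z| = √(a² + b²) = √(0.15543 + 0.11325) = 0.51835.
True dip = arctan(0.51835) = 27.40°, dipping toward SE (azimuth ≈ 130°).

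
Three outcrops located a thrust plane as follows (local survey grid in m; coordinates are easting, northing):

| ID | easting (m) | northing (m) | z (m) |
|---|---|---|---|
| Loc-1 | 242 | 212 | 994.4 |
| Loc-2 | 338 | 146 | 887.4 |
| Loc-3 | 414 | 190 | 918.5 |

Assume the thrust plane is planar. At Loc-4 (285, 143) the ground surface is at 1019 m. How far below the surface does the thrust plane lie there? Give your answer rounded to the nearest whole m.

Two edge vectors: Loc-1→Loc-2 = (96, -66, -107), Loc-1→Loc-3 = (172, -22, -75.9).
Normal n = (Loc-1→Loc-2) × (Loc-1→Loc-3) = (2655.4, -11117.6, 9240).
So ∂z/∂easting = −n_x/n_z = −0.28738 and ∂z/∂northing = −n_y/n_z = 1.20320.
Intercept c from Loc-1: 994.4 + 69.55 − 255.08 = 808.87.
At (285, 143): z_contact = −81.9 + 172.1 + 808.87 = 899.0 m.
Depth below ground = 1019 − 899.0 = 120 m.

120 m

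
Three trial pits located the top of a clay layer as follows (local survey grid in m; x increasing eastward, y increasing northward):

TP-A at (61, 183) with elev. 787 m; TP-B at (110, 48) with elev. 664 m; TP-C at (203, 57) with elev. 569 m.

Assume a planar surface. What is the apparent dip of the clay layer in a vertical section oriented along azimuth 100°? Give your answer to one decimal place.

Two edge vectors: TP-A→TP-B = (49, -135, -123), TP-A→TP-C = (142, -126, -218).
Normal n = (TP-A→TP-B) × (TP-A→TP-C) = (13932, -6784, 12996).
So ∂z/∂x = −n_x/n_z = −1.07202 and ∂z/∂y = −n_y/n_z = 0.52201.
Unit vector along 100° is (sin 100°, cos 100°) = (0.9848, -0.1736).
Slope in that direction = a·(0.9848) + b·(-0.1736) = −1.14638.
Apparent dip = arctan|1.14638| = 48.9° (true dip is 50.0°, so apparent ≤ true as expected).

48.9°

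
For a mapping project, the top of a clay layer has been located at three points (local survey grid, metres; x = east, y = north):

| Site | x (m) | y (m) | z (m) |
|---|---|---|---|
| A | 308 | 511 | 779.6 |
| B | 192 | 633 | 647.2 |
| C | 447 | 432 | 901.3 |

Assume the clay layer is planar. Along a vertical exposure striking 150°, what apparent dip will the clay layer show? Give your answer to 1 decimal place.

Let the plane be z = a·x + b·y + c.
B−A: −116a + 122b = −132.4;  C−A: 139a − 79b = 121.7.
Solving gives a = 0.56297, b = −0.54996.
Unit vector along 150° is (sin 150°, cos 150°) = (0.5000, -0.8660).
Slope in that direction = a·(0.5000) + b·(-0.8660) = 0.75777.
Apparent dip = arctan|0.75777| = 37.2° (true dip is 38.2°, so apparent ≤ true as expected).

37.2°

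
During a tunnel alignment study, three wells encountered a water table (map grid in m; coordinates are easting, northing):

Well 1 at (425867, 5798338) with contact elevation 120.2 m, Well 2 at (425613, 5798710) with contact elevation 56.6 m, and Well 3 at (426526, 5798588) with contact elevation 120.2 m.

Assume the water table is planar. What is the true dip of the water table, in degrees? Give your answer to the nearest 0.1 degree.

Two edge vectors: Well 1→Well 2 = (-254, 372, -63.6), Well 1→Well 3 = (659, 250, 0).
Normal n = (Well 1→Well 2) × (Well 1→Well 3) = (15900, -41912.4, -308648).
So ∂z/∂easting = −n_x/n_z = 0.05151 and ∂z/∂northing = −n_y/n_z = −0.13579.
Gradient magnitude |∇z| = √(a² + b²) = √(0.00265 + 0.01844) = 0.14524.
True dip = arctan(0.14524) = 8.3°, dipping toward NNW (azimuth ≈ 339°).

8.3°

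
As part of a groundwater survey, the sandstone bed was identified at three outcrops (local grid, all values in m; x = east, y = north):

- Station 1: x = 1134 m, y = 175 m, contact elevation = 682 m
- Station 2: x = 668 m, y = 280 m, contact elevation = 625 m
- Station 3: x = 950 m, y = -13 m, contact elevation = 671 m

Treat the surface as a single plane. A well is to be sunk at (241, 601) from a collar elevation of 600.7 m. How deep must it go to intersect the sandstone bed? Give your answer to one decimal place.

39.2 m

Let the plane be z = a·x + b·y + c.
Station 2−Station 1: −466a + 105b = −57;  Station 3−Station 1: −184a − 188b = −11.
Solving gives a = 0.111019, b = −0.050146.
Then c = 682 − a·1134 − b·175 = 564.88.
At (241, 601): z_contact = 26.76 − 30.14 + 564.88 = 561.50 m.
Depth below ground = 600.7 − 561.50 = 39.2 m.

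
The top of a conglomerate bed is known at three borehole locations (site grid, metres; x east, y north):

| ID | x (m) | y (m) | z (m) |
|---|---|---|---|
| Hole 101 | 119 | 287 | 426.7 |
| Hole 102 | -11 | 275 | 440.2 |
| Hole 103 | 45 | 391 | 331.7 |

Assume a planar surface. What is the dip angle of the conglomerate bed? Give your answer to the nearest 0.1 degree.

42.8°

Two edge vectors: Hole 101→Hole 102 = (-130, -12, 13.5), Hole 101→Hole 103 = (-74, 104, -95).
Normal n = (Hole 101→Hole 102) × (Hole 101→Hole 103) = (-264, -13349, -14408).
So ∂z/∂x = −n_x/n_z = −0.01832 and ∂z/∂y = −n_y/n_z = −0.92650.
Gradient magnitude |∇z| = √(a² + b²) = √(0.00034 + 0.85840) = 0.92668.
True dip = arctan(0.92668) = 42.8°, dipping toward N (azimuth ≈ 001°).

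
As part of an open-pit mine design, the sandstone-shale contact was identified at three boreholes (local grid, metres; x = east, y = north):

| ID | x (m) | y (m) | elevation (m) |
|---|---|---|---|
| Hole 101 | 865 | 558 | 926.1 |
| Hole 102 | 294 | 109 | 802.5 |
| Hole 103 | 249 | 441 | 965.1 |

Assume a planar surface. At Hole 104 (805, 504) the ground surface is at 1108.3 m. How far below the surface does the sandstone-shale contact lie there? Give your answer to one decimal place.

Let the plane be z = a·x + b·y + c.
Hole 102−Hole 101: −571a − 449b = −123.6;  Hole 103−Hole 101: −616a − 117b = 39.
Solving gives a = −0.15241, b = 0.46910.
Then c = 926.1 − a·865 − b·558 = 796.18.
At (805, 504): z_contact = −122.69 + 236.43 + 796.18 = 909.91 m.
Depth below ground = 1108.3 − 909.91 = 198.4 m.

198.4 m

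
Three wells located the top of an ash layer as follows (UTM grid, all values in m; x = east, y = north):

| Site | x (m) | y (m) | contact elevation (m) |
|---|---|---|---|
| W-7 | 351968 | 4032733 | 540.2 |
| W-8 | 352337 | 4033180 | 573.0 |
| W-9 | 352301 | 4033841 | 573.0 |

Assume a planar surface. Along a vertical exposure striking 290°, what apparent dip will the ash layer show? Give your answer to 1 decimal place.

4.4°

Let the plane be z = a·x + b·y + c.
W-8−W-7: 369a + 447b = 32.8;  W-9−W-7: 333a + 1108b = 32.8.
Solving gives a = 0.08339, b = 0.00454.
Unit vector along 290° is (sin 290°, cos 290°) = (-0.9397, 0.3420).
Slope in that direction = a·(-0.9397) + b·(0.3420) = −0.07681.
Apparent dip = arctan|0.07681| = 4.4° (true dip is 4.8°, so apparent ≤ true as expected).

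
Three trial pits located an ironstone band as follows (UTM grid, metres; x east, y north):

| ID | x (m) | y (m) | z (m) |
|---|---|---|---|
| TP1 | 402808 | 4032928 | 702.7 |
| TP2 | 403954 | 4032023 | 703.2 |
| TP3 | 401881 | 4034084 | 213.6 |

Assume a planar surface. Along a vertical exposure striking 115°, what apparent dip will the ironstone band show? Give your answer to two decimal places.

Let the plane be z = a·x + b·y + c.
TP2−TP1: 1146a − 905b = 0.5;  TP3−TP1: −927a + 1156b = −489.1.
Solving gives a = −0.90988, b = −1.15273.
Unit vector along 115° is (sin 115°, cos 115°) = (0.9063, -0.4226).
Slope in that direction = a·(0.9063) + b·(-0.4226) = −0.33747.
Apparent dip = arctan|0.33747| = 18.65° (true dip is 55.7°, so apparent ≤ true as expected).

18.65°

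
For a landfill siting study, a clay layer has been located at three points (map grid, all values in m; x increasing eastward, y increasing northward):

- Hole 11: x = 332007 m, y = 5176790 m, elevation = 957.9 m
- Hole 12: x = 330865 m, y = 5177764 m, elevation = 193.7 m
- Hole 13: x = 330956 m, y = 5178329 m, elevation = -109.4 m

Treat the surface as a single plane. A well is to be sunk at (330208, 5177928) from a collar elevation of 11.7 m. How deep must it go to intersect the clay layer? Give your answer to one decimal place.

33.1 m

Let the plane be z = a·x + b·y + c.
Hole 12−Hole 11: −1142a + 974b = −764.2;  Hole 13−Hole 11: −1051a + 1539b = −1067.3.
Solving gives a = 0.186074804, b = −0.566429747.
Then c = 957.9 − a·332007 − b·5176790 = 2871467.61.
At (330208, 5177928): z_contact = 61443.39 − 2932932.45 + 2871467.61 = -21.45 m.
Depth below ground = 11.7 − (-21.45) = 33.1 m.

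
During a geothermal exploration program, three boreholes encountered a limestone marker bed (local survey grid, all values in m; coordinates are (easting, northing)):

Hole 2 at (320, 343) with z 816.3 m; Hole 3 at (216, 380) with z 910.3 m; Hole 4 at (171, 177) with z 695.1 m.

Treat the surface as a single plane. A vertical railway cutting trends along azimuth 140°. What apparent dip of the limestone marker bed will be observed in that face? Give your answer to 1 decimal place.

50.4°

Let the plane be z = a·E + b·N + c.
Hole 3−Hole 2: −104a + 37b = 94;  Hole 4−Hole 2: −149a − 166b = −121.2.
Solving gives a = −0.48819, b = 1.16832.
Unit vector along 140° is (sin 140°, cos 140°) = (0.6428, -0.7660).
Slope in that direction = a·(0.6428) + b·(-0.7660) = −1.20879.
Apparent dip = arctan|1.20879| = 50.4° (true dip is 51.7°, so apparent ≤ true as expected).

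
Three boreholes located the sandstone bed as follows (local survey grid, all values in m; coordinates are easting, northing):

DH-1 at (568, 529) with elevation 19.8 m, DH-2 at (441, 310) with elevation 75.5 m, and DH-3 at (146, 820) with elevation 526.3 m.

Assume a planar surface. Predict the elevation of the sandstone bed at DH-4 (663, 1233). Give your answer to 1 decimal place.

Let the plane be z = a·easting + b·northing + c.
DH-2−DH-1: −127a − 219b = 55.7;  DH-3−DH-1: −422a + 291b = 506.5.
Solving gives a = −0.982664, b = 0.315518.
Then c = 19.8 − a·568 − b·529 = 411.04.
At (663, 1233): z = −651.5 + 389.0 + 411.04 = 148.6 m.

148.6 m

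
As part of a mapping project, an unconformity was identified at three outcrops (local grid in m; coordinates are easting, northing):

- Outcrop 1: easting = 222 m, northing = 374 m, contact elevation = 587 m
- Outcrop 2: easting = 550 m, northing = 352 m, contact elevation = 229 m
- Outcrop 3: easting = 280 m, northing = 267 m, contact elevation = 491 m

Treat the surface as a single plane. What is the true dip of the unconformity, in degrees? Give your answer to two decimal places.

Let the plane be z = a·easting + b·northing + c.
Outcrop 2−Outcrop 1: 328a − 22b = −358;  Outcrop 3−Outcrop 1: 58a − 107b = −96.
Solving gives a = −1.07020, b = 0.31709.
Gradient magnitude |∇z| = √(a² + b²) = √(1.14532 + 0.10055) = 1.11618.
True dip = arctan(1.11618) = 48.14°, dipping toward ESE (azimuth ≈ 107°).

48.14°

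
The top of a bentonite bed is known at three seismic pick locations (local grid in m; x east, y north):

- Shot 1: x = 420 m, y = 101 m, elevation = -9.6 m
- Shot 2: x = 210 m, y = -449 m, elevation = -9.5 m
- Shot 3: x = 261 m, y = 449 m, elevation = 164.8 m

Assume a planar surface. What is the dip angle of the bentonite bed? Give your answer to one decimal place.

32.6°

Let the plane be z = a·x + b·y + c.
Shot 2−Shot 1: −210a − 550b = 0.1;  Shot 3−Shot 1: −159a + 348b = 174.4.
Solving gives a = −0.59774, b = 0.22805.
Gradient magnitude |∇z| = √(a² + b²) = √(0.35729 + 0.05200) = 0.63976.
True dip = arctan(0.63976) = 32.6°, dipping toward ESE (azimuth ≈ 111°).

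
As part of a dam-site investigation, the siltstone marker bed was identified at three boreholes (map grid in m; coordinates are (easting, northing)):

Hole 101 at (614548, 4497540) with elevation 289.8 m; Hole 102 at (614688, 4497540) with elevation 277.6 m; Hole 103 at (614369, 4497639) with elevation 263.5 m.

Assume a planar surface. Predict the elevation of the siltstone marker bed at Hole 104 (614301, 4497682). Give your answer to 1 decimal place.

251.2 m

Let the plane be z = a·E + b·N + c.
Hole 102−Hole 101: 140a + 0b = −12.2;  Hole 103−Hole 101: −179a + 99b = −26.3.
Solving gives a = −0.087142857, b = −0.423217893.
Then c = 289.8 − a·614548 − b·4497540 = 1957282.67.
At (614301, 4497682): z = −53531.9 − 1903499.5 + 1957282.67 = 251.2 m.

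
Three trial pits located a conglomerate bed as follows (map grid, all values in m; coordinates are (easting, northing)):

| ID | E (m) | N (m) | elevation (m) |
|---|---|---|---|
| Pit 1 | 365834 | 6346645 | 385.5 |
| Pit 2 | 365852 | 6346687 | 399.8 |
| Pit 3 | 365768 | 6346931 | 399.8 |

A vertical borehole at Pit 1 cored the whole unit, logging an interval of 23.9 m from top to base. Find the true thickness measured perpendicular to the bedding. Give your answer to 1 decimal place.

21.7 m

Let the plane be z = a·E + b·N + c.
Pit 2−Pit 1: 18a + 42b = 14.3;  Pit 3−Pit 1: −66a + 286b = 14.3.
Solving gives a = 0.44056, b = 0.15167.
|∇z| = √(a²+b²) = 0.46593, so dip δ = arctan(0.46593) = 24.98°.
True thickness = vertical thickness × cos δ = 23.9 × cos 24.98° = 21.7 m.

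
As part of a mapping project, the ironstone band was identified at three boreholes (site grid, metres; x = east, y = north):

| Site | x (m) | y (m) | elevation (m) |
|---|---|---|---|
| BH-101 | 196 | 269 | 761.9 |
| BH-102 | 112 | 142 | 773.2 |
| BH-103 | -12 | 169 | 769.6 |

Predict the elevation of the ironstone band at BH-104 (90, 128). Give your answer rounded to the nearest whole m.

Two edge vectors: BH-101→BH-102 = (-84, -127, 11.3), BH-101→BH-103 = (-208, -100, 7.7).
Normal n = (BH-101→BH-102) × (BH-101→BH-103) = (152.1, -1703.6, -18016).
So ∂z/∂x = −n_x/n_z = 0.00844 and ∂z/∂y = −n_y/n_z = −0.09456.
Intercept c from BH-101: 761.9 − 1.65 + 25.44 = 785.68.
At (90, 128): z = 0.8 − 12.1 + 785.68 = 774.3 m.

774 m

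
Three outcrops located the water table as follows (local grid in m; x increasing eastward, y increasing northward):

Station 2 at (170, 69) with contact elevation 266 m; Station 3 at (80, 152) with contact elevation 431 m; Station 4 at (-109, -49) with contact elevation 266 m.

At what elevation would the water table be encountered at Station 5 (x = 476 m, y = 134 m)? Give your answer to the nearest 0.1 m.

178.2 m

Two edge vectors: Station 2→Station 3 = (-90, 83, 165), Station 2→Station 4 = (-279, -118, 0).
Normal n = (Station 2→Station 3) × (Station 2→Station 4) = (19470, -46035, 33777).
So ∂z/∂x = −n_x/n_z = −0.57643 and ∂z/∂y = −n_y/n_z = 1.36291.
Intercept c from Station 2: 266 + 97.99 − 94.04 = 269.95.
At (476, 134): z = −274.4 + 182.6 + 269.95 = 178.2 m.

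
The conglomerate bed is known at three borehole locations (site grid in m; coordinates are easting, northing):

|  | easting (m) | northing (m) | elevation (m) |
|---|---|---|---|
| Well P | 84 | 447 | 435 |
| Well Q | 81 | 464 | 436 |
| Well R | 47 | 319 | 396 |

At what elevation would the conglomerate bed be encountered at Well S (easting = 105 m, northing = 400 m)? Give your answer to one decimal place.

438.9 m

Let the plane be z = a·easting + b·northing + c.
Well Q−Well P: −3a + 17b = 1;  Well R−Well P: −37a − 128b = −39.
Solving gives a = 0.52813, b = 0.15202.
Then c = 435 − a·84 − b·447 = 322.68.
At (105, 400): z = 55.5 + 60.8 + 322.68 = 438.9 m.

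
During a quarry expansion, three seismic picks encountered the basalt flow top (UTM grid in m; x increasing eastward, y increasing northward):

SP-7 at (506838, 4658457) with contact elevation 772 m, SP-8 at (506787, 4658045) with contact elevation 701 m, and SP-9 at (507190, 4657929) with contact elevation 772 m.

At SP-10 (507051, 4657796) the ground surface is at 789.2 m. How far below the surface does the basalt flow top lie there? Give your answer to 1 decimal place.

66.8 m

Two edge vectors: SP-7→SP-8 = (-51, -412, -71), SP-7→SP-9 = (352, -528, 0).
Normal n = (SP-7→SP-8) × (SP-7→SP-9) = (-37488, -24992, 171952).
So ∂z/∂x = −n_x/n_z = 0.218014330 and ∂z/∂y = −n_y/n_z = 0.145342886.
Intercept c from SP-7: 772 − 110497.95 − 677073.59 = −786799.53.
At (507051, 4657796): z_contact = 110544.38 + 676977.51 − 786799.53 = 722.37 m.
Depth below ground = 789.2 − 722.37 = 66.8 m.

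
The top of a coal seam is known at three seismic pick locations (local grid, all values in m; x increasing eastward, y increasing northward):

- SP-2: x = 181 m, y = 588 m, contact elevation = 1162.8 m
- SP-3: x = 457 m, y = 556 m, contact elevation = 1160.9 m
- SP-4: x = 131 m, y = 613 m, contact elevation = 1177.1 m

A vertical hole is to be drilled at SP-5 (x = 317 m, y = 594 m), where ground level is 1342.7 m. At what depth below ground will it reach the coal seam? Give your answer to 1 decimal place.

165.0 m

Let the plane be z = a·x + b·y + c.
SP-3−SP-2: 276a − 32b = −1.9;  SP-4−SP-2: −50a + 25b = 14.3.
Solving gives a = 0.07738, b = 0.72675.
Then c = 1162.8 − a·181 − b·588 = 721.46.
At (317, 594): z_contact = 24.53 + 431.69 + 721.46 = 1177.68 m.
Depth below ground = 1342.7 − 1177.68 = 165.0 m.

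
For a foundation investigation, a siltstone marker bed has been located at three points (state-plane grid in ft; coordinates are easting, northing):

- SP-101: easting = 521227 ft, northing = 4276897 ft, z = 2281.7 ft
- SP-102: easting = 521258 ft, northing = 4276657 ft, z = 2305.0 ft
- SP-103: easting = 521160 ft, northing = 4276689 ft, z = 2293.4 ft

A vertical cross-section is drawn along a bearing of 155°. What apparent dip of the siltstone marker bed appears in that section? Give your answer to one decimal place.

Two edge vectors: SP-101→SP-102 = (31, -240, 23.3), SP-101→SP-103 = (-67, -208, 11.7).
Normal n = (SP-101→SP-102) × (SP-101→SP-103) = (2038.4, -1923.8, -22528).
So ∂z/∂easting = −n_x/n_z = 0.09048 and ∂z/∂northing = −n_y/n_z = −0.08540.
Unit vector along 155° is (sin 155°, cos 155°) = (0.4226, -0.9063).
Slope in that direction = a·(0.4226) + b·(-0.9063) = 0.11563.
Apparent dip = arctan|0.11563| = 6.6° (true dip is 7.1°, so apparent ≤ true as expected).

6.6°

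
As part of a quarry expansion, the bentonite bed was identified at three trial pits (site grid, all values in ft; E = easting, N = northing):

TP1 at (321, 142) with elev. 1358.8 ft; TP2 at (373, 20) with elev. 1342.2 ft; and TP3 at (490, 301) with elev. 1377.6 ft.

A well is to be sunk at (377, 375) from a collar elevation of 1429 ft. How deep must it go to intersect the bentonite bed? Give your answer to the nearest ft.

40 ft

Let the plane be z = a·E + b·N + c.
TP2−TP1: 52a − 122b = −16.6;  TP3−TP1: 169a + 159b = 18.8.
Solving gives a = −0.01197, b = 0.13096.
Then c = 1358.8 − a·321 − b·142 = 1344.05.
At (377, 375): z_contact = −4.5 + 49.1 + 1344.05 = 1388.6 ft.
Depth below ground = 1429 − 1388.6 = 40 ft.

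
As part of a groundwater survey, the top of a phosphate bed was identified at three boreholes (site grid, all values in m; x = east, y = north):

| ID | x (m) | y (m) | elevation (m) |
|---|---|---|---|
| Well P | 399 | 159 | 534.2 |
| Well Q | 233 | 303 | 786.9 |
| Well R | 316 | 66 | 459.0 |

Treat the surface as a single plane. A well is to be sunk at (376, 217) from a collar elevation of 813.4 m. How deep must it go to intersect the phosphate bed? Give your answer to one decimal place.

Two edge vectors: Well P→Well Q = (-166, 144, 252.7), Well P→Well R = (-83, -93, -75.2).
Normal n = (Well P→Well Q) × (Well P→Well R) = (12672.3, -33457.3, 27390).
So ∂z/∂x = −n_x/n_z = −0.46266 and ∂z/∂y = −n_y/n_z = 1.22152.
Intercept c from Well P: 534.2 + 184.60 − 194.22 = 524.58.
At (376, 217): z_contact = −173.96 + 265.07 + 524.58 = 615.69 m.
Depth below ground = 813.4 − 615.69 = 197.7 m.

197.7 m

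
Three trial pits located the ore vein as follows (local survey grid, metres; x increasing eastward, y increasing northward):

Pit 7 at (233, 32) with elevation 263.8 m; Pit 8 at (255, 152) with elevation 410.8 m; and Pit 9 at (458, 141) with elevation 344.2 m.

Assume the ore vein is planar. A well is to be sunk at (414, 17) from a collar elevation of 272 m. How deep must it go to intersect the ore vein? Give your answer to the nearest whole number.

Two edge vectors: Pit 7→Pit 8 = (22, 120, 147), Pit 7→Pit 9 = (225, 109, 80.4).
Normal n = (Pit 7→Pit 8) × (Pit 7→Pit 9) = (-6375, 31306.2, -24602).
So ∂z/∂x = −n_x/n_z = −0.25913 and ∂z/∂y = −n_y/n_z = 1.27251.
Intercept c from Pit 7: 263.8 + 60.38 − 40.72 = 283.46.
At (414, 17): z_contact = −107.3 + 21.6 + 283.46 = 197.8 m.
Depth below ground = 272 − 197.8 = 74 m.

74 m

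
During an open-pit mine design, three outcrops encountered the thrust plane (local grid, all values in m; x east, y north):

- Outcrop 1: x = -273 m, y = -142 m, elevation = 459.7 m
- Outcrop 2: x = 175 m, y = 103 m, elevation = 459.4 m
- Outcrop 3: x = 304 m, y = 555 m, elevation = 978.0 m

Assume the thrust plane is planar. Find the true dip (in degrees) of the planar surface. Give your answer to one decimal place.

57.2°

Two edge vectors: Outcrop 1→Outcrop 2 = (448, 245, -0.3), Outcrop 1→Outcrop 3 = (577, 697, 518.3).
Normal n = (Outcrop 1→Outcrop 2) × (Outcrop 1→Outcrop 3) = (127192.6, -232371.5, 170891).
So ∂z/∂x = −n_x/n_z = −0.74429 and ∂z/∂y = −n_y/n_z = 1.35976.
Gradient magnitude |∇z| = √(a² + b²) = √(0.55397 + 1.84896) = 1.55014.
True dip = arctan(1.55014) = 57.2°, dipping toward SSE (azimuth ≈ 151°).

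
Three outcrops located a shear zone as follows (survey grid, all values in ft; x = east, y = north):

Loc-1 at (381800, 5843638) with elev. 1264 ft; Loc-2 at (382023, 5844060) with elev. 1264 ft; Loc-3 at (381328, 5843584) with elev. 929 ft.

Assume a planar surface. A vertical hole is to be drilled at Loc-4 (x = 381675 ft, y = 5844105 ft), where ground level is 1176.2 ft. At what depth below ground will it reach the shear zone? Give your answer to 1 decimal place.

Two edge vectors: Loc-1→Loc-2 = (223, 422, 0), Loc-1→Loc-3 = (-472, -54, -335).
Normal n = (Loc-1→Loc-2) × (Loc-1→Loc-3) = (-141370, 74705, 187142).
So ∂z/∂x = −n_x/n_z = 0.755415674 and ∂z/∂y = −n_y/n_z = −0.399188851.
Intercept c from Loc-1: 1264 − 288417.70 + 2332715.14 = 2045561.44.
At (381675, 5844105): z_contact = 288323.28 − 2332901.56 + 2045561.44 = 983.15 ft.
Depth below ground = 1176.2 − 983.15 = 193.0 ft.

193.0 ft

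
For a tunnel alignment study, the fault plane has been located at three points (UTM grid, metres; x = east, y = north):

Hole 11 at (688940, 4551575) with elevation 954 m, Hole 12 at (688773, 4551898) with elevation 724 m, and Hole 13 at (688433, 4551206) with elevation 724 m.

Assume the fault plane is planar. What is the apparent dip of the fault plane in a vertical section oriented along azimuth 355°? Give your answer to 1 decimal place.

Let the plane be z = a·x + b·y + c.
Hole 12−Hole 11: −167a + 323b = −230;  Hole 13−Hole 11: −507a − 369b = −230.
Solving gives a = 0.70617, b = −0.34696.
Unit vector along 355° is (sin 355°, cos 355°) = (-0.0872, 0.9962).
Slope in that direction = a·(-0.0872) + b·(0.9962) = −0.40719.
Apparent dip = arctan|0.40719| = 22.2° (true dip is 38.2°, so apparent ≤ true as expected).

22.2°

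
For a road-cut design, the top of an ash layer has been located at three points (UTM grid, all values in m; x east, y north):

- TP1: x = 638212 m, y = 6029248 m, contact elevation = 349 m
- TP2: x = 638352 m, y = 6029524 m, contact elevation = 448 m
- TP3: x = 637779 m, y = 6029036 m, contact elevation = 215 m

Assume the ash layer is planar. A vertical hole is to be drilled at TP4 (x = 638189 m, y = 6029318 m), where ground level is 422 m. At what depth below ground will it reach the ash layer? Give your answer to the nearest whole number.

58 m

Let the plane be z = a·x + b·y + c.
TP2−TP1: 140a + 276b = 99;  TP3−TP1: −433a − 212b = −134.
Solving gives a = 0.17807365, b = 0.26836844.
Then c = 349 − a·638212 − b·6029248 = −1731359.61.
At (638189, 6029318): z_contact = 113644.6 + 1618078.7 − 1731359.61 = 363.7 m.
Depth below ground = 422 − 363.7 = 58 m.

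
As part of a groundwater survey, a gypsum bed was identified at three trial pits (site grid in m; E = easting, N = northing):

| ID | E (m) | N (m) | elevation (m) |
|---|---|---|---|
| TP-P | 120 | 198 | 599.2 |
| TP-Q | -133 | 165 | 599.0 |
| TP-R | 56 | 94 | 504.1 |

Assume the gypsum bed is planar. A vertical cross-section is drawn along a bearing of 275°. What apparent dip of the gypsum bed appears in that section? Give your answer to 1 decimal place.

12.1°

Let the plane be z = a·E + b·N + c.
TP-Q−TP-P: −253a − 33b = −0.2;  TP-R−TP-P: −64a − 104b = −95.1.
Solving gives a = −0.12882, b = 0.99370.
Unit vector along 275° is (sin 275°, cos 275°) = (-0.9962, 0.0872).
Slope in that direction = a·(-0.9962) + b·(0.0872) = 0.21494.
Apparent dip = arctan|0.21494| = 12.1° (true dip is 45.1°, so apparent ≤ true as expected).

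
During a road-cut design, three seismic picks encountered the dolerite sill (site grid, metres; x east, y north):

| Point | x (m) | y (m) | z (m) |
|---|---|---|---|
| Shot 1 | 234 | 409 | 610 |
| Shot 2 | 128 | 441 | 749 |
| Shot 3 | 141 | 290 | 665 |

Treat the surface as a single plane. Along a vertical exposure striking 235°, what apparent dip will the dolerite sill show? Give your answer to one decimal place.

35.0°

Two edge vectors: Shot 1→Shot 2 = (-106, 32, 139), Shot 1→Shot 3 = (-93, -119, 55).
Normal n = (Shot 1→Shot 2) × (Shot 1→Shot 3) = (18301, -7097, 15590).
So ∂z/∂x = −n_x/n_z = −1.17389 and ∂z/∂y = −n_y/n_z = 0.45523.
Unit vector along 235° is (sin 235°, cos 235°) = (-0.8192, -0.5736).
Slope in that direction = a·(-0.8192) + b·(-0.5736) = 0.70049.
Apparent dip = arctan|0.70049| = 35.0° (true dip is 51.5°, so apparent ≤ true as expected).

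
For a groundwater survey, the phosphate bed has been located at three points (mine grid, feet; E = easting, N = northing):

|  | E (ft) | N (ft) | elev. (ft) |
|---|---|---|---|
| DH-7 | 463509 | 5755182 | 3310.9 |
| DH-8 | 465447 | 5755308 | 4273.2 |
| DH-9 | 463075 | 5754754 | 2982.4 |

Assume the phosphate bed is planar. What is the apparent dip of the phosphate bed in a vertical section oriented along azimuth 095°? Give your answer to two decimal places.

24.31°

Let the plane be z = a·E + b·N + c.
DH-8−DH-7: 1938a + 126b = 962.3;  DH-9−DH-7: −434a − 428b = −328.5.
Solving gives a = 0.47817, b = 0.28265.
Unit vector along 095° is (sin 95°, cos 95°) = (0.9962, -0.0872).
Slope in that direction = a·(0.9962) + b·(-0.0872) = 0.45171.
Apparent dip = arctan|0.45171| = 24.31° (true dip is 29.1°, so apparent ≤ true as expected).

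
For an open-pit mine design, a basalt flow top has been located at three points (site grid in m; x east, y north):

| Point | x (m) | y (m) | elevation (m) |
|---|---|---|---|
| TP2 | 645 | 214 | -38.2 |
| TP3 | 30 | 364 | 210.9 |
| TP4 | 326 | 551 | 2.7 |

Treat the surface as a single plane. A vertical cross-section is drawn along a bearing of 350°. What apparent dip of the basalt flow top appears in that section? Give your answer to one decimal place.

Let the plane be z = a·x + b·y + c.
TP3−TP2: −615a + 150b = 249.1;  TP4−TP2: −319a + 337b = 40.9.
Solving gives a = −0.48814, b = −0.34070.
Unit vector along 350° is (sin 350°, cos 350°) = (-0.1736, 0.9848).
Slope in that direction = a·(-0.1736) + b·(0.9848) = −0.25076.
Apparent dip = arctan|0.25076| = 14.1° (true dip is 30.8°, so apparent ≤ true as expected).

14.1°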